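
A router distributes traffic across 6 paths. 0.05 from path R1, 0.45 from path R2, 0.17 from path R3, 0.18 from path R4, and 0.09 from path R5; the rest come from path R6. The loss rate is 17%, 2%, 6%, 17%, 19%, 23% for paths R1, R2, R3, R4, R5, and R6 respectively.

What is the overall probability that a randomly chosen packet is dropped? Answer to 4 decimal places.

P(R6) = 1 − (0.05 + 0.45 + 0.17 + 0.18 + 0.09) = 0.06.
By the law of total probability,
P(L) = P(L|R1)·P(R1) + P(L|R2)·P(R2) + P(L|R3)·P(R3) + P(L|R4)·P(R4) + P(L|R5)·P(R5) + P(L|R6)·P(R6)
      = 0.17·0.05 + 0.02·0.45 + 0.06·0.17 + 0.17·0.18 + 0.19·0.09 + 0.23·0.06
      = 0.0085 + 0.009 + 0.0102 + 0.0306 + 0.0171 + 0.0138 = 0.0892

P(L) ≈ 0.0892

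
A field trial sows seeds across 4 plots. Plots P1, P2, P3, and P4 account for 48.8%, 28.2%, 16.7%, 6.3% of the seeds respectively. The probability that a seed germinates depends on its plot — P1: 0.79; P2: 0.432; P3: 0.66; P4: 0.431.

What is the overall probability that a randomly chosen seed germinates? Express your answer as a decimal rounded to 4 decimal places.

P(G) ≈ 0.6447

By the law of total probability,
P(G) = P(G|P1)·P(P1) + P(G|P2)·P(P2) + P(G|P3)·P(P3) + P(G|P4)·P(P4)
      = 0.79·0.488 + 0.432·0.282 + 0.66·0.167 + 0.431·0.063
      = 0.38552 + 0.121824 + 0.11022 + 0.027153 = 0.644717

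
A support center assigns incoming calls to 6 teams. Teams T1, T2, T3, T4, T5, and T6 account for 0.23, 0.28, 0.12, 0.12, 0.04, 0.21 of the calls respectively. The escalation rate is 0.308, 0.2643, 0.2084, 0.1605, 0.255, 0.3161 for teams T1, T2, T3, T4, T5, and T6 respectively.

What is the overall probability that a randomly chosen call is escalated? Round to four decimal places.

Using total probability over the partition,
P(E) = P(E|T1)·P(T1) + P(E|T2)·P(T2) + P(E|T3)·P(T3) + P(E|T4)·P(T4) + P(E|T5)·P(T5) + P(E|T6)·P(T6)
      = 0.308·0.23 + 0.2643·0.28 + 0.2084·0.12 + 0.1605·0.12 + 0.255·0.04 + 0.3161·0.21
      = 0.07084 + 0.074004 + 0.025008 + 0.01926 + 0.0102 + 0.066381 = 0.265693

P(E) ≈ 0.2657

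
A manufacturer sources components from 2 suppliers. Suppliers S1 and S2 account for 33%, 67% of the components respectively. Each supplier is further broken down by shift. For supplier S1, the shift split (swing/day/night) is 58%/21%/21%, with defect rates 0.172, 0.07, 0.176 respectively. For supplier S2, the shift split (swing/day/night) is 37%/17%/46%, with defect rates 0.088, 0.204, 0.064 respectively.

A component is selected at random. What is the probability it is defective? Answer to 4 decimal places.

P(D|S1) = 0.58·0.172 + 0.21·0.07 + 0.21·0.176 = 0.09976 + 0.0147 + 0.03696 = 0.15142
P(D|S2) = 0.37·0.088 + 0.17·0.204 + 0.46·0.064 = 0.03256 + 0.03468 + 0.02944 = 0.09668
Then overall,
P(D) = 0.33·0.15142 + 0.67·0.09668
      = 0.0499686 + 0.0647756 = 0.1147442

0.1147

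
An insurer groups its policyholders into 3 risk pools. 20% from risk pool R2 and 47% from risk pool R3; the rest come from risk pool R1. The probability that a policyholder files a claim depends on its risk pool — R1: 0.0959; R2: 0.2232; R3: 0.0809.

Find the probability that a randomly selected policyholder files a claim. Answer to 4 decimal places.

P(R1) = 1 − (0.2 + 0.47) = 0.33.
P(C) = P(C|R1)·P(R1) + P(C|R2)·P(R2) + P(C|R3)·P(R3)
      = 0.0959·0.33 + 0.2232·0.2 + 0.0809·0.47
      = 0.031647 + 0.04464 + 0.038023 = 0.11431

0.1143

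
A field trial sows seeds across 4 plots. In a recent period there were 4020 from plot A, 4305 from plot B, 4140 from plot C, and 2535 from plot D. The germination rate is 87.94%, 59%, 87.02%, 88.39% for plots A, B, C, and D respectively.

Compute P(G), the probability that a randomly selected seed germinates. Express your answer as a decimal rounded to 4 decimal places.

0.7946

Total: 4020 + 4305 + 4140 + 2535 = 15000.
P(A) = 4020/15000 = 0.268. P(B) = 4305/15000 = 0.287. P(C) = 4140/15000 = 0.276. P(D) = 2535/15000 = 0.169.
P(G) = P(G|A)·P(A) + P(G|B)·P(B) + P(G|C)·P(C) + P(G|D)·P(D)
      = 0.8794·0.268 + 0.59·0.287 + 0.8702·0.276 + 0.8839·0.169
      = 0.2356792 + 0.16933 + 0.2401752 + 0.1493791 = 0.7945635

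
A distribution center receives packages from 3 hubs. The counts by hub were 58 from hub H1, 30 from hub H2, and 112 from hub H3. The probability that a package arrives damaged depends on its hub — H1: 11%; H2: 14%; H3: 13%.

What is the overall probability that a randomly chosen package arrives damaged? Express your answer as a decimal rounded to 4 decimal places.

0.1257

Total: 58 + 30 + 112 = 200.
P(H1) = 58/200 = 0.29. P(H2) = 30/200 = 0.15. P(H3) = 112/200 = 0.56.
By the law of total probability,
P(D) = P(D|H1)·P(H1) + P(D|H2)·P(H2) + P(D|H3)·P(H3)
      = 0.11·0.29 + 0.14·0.15 + 0.13·0.56
      = 0.0319 + 0.021 + 0.0728 = 0.1257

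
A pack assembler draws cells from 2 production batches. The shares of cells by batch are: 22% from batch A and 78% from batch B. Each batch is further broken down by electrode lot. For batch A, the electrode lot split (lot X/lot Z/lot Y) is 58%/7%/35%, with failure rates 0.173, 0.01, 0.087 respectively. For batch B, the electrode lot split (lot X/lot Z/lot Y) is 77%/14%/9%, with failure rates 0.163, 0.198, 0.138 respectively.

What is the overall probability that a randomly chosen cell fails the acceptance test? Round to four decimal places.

P(F|A) = 0.58·0.173 + 0.07·0.01 + 0.35·0.087 = 0.10034 + 0.0007 + 0.03045 = 0.13149
P(F|B) = 0.77·0.163 + 0.14·0.198 + 0.09·0.138 = 0.12551 + 0.02772 + 0.01242 = 0.16565
By total probability over the outer partition,
P(F) = 0.22·0.13149 + 0.78·0.16565
      = 0.0289278 + 0.129207 = 0.1581348

0.1581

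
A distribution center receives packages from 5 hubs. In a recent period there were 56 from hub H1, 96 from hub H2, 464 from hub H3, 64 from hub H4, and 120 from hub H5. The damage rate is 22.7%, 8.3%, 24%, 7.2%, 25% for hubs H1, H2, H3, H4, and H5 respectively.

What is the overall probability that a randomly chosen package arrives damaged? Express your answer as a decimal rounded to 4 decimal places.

Total: 56 + 96 + 464 + 64 + 120 = 800.
P(H1) = 56/800 = 0.07. P(H2) = 96/800 = 0.12. P(H3) = 464/800 = 0.58. P(H4) = 64/800 = 0.08. P(H5) = 120/800 = 0.15.
Using total probability over the partition,
P(D) = P(D|H1)·P(H1) + P(D|H2)·P(H2) + P(D|H3)·P(H3) + P(D|H4)·P(H4) + P(D|H5)·P(H5)
      = 0.227·0.07 + 0.083·0.12 + 0.24·0.58 + 0.072·0.08 + 0.25·0.15
      = 0.01589 + 0.00996 + 0.1392 + 0.00576 + 0.0375 = 0.20831

0.2083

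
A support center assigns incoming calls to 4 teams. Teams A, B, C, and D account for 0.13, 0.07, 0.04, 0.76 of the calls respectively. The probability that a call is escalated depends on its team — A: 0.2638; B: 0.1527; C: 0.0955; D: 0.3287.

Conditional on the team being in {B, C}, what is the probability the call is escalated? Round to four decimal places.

Let S = {B, C}.
P(S) = 0.07 + 0.04 = 0.11.
P(E ∩ S) = 0.1527·0.07 + 0.0955·0.04 = 0.010689 + 0.00382 = 0.014509.
P(E | S) = 0.014509 / 0.11 = 0.131900…

0.1319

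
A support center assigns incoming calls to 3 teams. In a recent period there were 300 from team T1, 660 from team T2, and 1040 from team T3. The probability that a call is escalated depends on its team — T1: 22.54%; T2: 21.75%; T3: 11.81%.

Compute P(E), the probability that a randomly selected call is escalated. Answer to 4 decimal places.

Total: 300 + 660 + 1040 = 2000.
P(T1) = 300/2000 = 0.15. P(T2) = 660/2000 = 0.33. P(T3) = 1040/2000 = 0.52.
Summing over the partition,
P(E) = P(E|T1)·P(T1) + P(E|T2)·P(T2) + P(E|T3)·P(T3)
      = 0.2254·0.15 + 0.2175·0.33 + 0.1181·0.52
      = 0.03381 + 0.071775 + 0.061412 = 0.166997

0.1670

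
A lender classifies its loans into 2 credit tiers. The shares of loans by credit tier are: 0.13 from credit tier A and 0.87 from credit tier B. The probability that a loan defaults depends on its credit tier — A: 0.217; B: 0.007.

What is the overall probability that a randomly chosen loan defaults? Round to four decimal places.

P(D) ≈ 0.0343

P(D) = P(D|A)·P(A) + P(D|B)·P(B)
      = 0.217·0.13 + 0.007·0.87
      = 0.02821 + 0.00609 = 0.0343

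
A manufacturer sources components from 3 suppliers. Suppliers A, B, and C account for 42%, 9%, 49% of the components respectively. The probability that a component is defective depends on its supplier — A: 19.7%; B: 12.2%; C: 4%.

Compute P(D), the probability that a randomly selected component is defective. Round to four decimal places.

0.1133

P(D) = P(D|A)·P(A) + P(D|B)·P(B) + P(D|C)·P(C)
      = 0.197·0.42 + 0.122·0.09 + 0.04·0.49
      = 0.08274 + 0.01098 + 0.0196 = 0.11332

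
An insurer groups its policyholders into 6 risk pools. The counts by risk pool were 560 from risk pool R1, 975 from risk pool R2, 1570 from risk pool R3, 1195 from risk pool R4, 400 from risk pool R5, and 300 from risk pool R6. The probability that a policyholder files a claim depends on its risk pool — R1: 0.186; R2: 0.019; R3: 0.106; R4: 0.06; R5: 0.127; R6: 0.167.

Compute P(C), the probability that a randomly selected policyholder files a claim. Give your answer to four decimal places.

Total: 560 + 975 + 1570 + 1195 + 400 + 300 = 5000.
P(R1) = 560/5000 = 0.112. P(R2) = 975/5000 = 0.195. P(R3) = 1570/5000 = 0.314. P(R4) = 1195/5000 = 0.239. P(R5) = 400/5000 = 0.08. P(R6) = 300/5000 = 0.06.
Summing over the partition,
P(C) = P(C|R1)·P(R1) + P(C|R2)·P(R2) + P(C|R3)·P(R3) + P(C|R4)·P(R4) + P(C|R5)·P(R5) + P(C|R6)·P(R6)
      = 0.186·0.112 + 0.019·0.195 + 0.106·0.314 + 0.06·0.239 + 0.127·0.08 + 0.167·0.06
      = 0.020832 + 0.003705 + 0.033284 + 0.01434 + 0.01016 + 0.01002 = 0.092341

0.0923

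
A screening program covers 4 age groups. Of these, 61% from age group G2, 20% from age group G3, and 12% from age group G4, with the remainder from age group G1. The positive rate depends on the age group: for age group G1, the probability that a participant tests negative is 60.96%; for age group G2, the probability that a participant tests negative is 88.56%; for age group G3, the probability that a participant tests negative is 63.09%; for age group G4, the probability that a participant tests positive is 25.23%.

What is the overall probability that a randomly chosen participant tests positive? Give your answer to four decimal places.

P(T) ≈ 0.2012

P(G1) = 1 − (0.61 + 0.2 + 0.12) = 0.07.
P(T|G1) = 1 − 0.6096 = 0.3904.
P(T|G2) = 1 − 0.8856 = 0.1144.
P(T|G3) = 1 − 0.6309 = 0.3691.
By the law of total probability,
P(T) = P(T|G1)·P(G1) + P(T|G2)·P(G2) + P(T|G3)·P(G3) + P(T|G4)·P(G4)
      = 0.3904·0.07 + 0.1144·0.61 + 0.3691·0.2 + 0.2523·0.12
      = 0.027328 + 0.069784 + 0.07382 + 0.030276 = 0.201208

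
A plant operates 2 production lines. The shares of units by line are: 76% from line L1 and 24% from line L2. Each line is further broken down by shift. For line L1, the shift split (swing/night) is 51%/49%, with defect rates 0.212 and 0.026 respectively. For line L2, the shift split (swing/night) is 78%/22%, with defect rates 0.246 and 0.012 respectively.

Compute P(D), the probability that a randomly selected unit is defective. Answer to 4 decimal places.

P(D) ≈ 0.1385

P(D|L1) = 0.51·0.212 + 0.49·0.026 = 0.10812 + 0.01274 = 0.12086
P(D|L2) = 0.78·0.246 + 0.22·0.012 = 0.19188 + 0.00264 = 0.19452
By total probability over the outer partition,
P(D) = 0.76·0.12086 + 0.24·0.19452
      = 0.0918536 + 0.0466848 = 0.1385384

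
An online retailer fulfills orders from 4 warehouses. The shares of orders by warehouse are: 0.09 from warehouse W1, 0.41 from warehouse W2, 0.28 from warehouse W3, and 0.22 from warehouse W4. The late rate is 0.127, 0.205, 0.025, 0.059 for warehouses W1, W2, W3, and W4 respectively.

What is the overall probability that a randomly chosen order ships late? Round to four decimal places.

P(L) ≈ 0.1155

P(L) = P(L|W1)·P(W1) + P(L|W2)·P(W2) + P(L|W3)·P(W3) + P(L|W4)·P(W4)
      = 0.127·0.09 + 0.205·0.41 + 0.025·0.28 + 0.059·0.22
      = 0.01143 + 0.08405 + 0.007 + 0.01298 = 0.11546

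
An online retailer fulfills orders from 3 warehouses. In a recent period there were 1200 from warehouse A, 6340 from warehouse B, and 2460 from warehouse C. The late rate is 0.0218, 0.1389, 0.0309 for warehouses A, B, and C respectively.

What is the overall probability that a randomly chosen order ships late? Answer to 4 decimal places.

Total: 1200 + 6340 + 2460 = 10000.
P(A) = 1200/10000 = 0.12. P(B) = 6340/10000 = 0.634. P(C) = 2460/10000 = 0.246.
By the law of total probability,
P(L) = P(L|A)·P(A) + P(L|B)·P(B) + P(L|C)·P(C)
      = 0.0218·0.12 + 0.1389·0.634 + 0.0309·0.246
      = 0.002616 + 0.0880626 + 0.0076014 = 0.09828

0.0983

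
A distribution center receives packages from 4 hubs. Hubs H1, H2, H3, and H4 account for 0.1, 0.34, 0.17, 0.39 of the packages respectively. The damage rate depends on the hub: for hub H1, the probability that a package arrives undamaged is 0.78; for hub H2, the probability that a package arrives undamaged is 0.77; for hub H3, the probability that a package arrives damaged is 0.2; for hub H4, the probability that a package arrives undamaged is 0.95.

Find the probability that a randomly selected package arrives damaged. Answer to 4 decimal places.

0.1537

P(D|H1) = 1 − 0.78 = 0.22.
P(D|H2) = 1 − 0.77 = 0.23.
P(D|H4) = 1 − 0.95 = 0.05.
Summing over the partition,
P(D) = P(D|H1)·P(H1) + P(D|H2)·P(H2) + P(D|H3)·P(H3) + P(D|H4)·P(H4)
      = 0.22·0.1 + 0.23·0.34 + 0.2·0.17 + 0.05·0.39
      = 0.022 + 0.0782 + 0.034 + 0.0195 = 0.1537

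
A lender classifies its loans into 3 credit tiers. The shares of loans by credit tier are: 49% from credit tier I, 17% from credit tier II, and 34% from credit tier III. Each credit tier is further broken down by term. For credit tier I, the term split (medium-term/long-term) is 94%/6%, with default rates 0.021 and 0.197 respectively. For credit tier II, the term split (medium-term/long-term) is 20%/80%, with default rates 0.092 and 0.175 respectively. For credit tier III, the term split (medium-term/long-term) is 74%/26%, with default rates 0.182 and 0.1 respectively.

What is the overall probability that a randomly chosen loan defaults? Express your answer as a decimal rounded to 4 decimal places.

P(D|I) = 0.94·0.021 + 0.06·0.197 = 0.01974 + 0.01182 = 0.03156
P(D|II) = 0.2·0.092 + 0.8·0.175 = 0.0184 + 0.14 = 0.1584
P(D|III) = 0.74·0.182 + 0.26·0.1 = 0.13468 + 0.026 = 0.16068
Then overall,
P(D) = 0.49·0.03156 + 0.17·0.1584 + 0.34·0.16068
      = 0.0154644 + 0.026928 + 0.0546312 = 0.0970236

P(D) ≈ 0.0970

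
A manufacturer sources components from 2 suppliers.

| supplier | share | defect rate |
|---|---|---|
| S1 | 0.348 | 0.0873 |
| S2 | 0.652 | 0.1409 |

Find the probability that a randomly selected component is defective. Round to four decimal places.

0.1222

P(D) = P(D|S1)·P(S1) + P(D|S2)·P(S2)
      = 0.0873·0.348 + 0.1409·0.652
      = 0.0303804 + 0.0918668 = 0.1222472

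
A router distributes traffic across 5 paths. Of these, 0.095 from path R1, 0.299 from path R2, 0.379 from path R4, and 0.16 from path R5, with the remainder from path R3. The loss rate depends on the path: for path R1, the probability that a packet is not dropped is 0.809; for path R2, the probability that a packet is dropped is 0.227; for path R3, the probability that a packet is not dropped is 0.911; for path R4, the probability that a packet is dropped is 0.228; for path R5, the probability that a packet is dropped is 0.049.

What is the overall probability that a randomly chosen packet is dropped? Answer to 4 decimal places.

P(R3) = 1 − (0.095 + 0.299 + 0.379 + 0.16) = 0.067.
P(L|R1) = 1 − 0.809 = 0.191.
P(L|R3) = 1 − 0.911 = 0.089.
P(L) = P(L|R1)·P(R1) + P(L|R2)·P(R2) + P(L|R3)·P(R3) + P(L|R4)·P(R4) + P(L|R5)·P(R5)
      = 0.191·0.095 + 0.227·0.299 + 0.089·0.067 + 0.228·0.379 + 0.049·0.16
      = 0.018145 + 0.067873 + 0.005963 + 0.086412 + 0.00784 = 0.186233

P(L) ≈ 0.1862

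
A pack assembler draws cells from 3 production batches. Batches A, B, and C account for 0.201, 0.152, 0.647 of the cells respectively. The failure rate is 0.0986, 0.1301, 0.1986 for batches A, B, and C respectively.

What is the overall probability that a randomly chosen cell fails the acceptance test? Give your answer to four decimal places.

0.1681

Using total probability over the partition,
P(F) = P(F|A)·P(A) + P(F|B)·P(B) + P(F|C)·P(C)
      = 0.0986·0.201 + 0.1301·0.152 + 0.1986·0.647
      = 0.0198186 + 0.0197752 + 0.1284942 = 0.168088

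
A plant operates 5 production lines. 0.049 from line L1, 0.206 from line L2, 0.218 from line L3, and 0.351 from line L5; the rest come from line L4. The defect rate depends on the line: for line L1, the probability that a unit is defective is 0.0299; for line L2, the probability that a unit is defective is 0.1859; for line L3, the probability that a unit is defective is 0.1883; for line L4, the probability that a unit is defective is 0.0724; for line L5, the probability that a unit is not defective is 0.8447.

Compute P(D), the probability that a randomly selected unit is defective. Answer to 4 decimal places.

P(L4) = 1 − (0.049 + 0.206 + 0.218 + 0.351) = 0.176.
P(D|L5) = 1 − 0.8447 = 0.1553.
By the law of total probability,
P(D) = P(D|L1)·P(L1) + P(D|L2)·P(L2) + P(D|L3)·P(L3) + P(D|L4)·P(L4) + P(D|L5)·P(L5)
      = 0.0299·0.049 + 0.1859·0.206 + 0.1883·0.218 + 0.0724·0.176 + 0.1553·0.351
      = 0.0014651 + 0.0382954 + 0.0410494 + 0.0127424 + 0.0545103 = 0.1480626

P(D) ≈ 0.1481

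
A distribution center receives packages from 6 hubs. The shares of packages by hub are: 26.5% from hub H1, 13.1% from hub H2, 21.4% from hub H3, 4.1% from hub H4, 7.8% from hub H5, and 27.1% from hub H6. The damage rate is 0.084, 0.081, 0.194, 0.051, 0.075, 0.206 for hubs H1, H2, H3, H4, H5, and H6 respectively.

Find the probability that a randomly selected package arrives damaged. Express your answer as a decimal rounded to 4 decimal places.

0.1382

By the law of total probability,
P(D) = P(D|H1)·P(H1) + P(D|H2)·P(H2) + P(D|H3)·P(H3) + P(D|H4)·P(H4) + P(D|H5)·P(H5) + P(D|H6)·P(H6)
      = 0.084·0.265 + 0.081·0.131 + 0.194·0.214 + 0.051·0.041 + 0.075·0.078 + 0.206·0.271
      = 0.02226 + 0.010611 + 0.041516 + 0.002091 + 0.00585 + 0.055826 = 0.138154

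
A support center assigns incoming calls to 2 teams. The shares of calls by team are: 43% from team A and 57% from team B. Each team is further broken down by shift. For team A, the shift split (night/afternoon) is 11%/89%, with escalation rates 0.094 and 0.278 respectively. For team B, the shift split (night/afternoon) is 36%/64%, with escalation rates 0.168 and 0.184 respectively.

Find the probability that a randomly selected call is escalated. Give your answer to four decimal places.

0.2124

P(E|A) = 0.11·0.094 + 0.89·0.278 = 0.01034 + 0.24742 = 0.25776
P(E|B) = 0.36·0.168 + 0.64·0.184 = 0.06048 + 0.11776 = 0.17824
Then overall,
P(E) = 0.43·0.25776 + 0.57·0.17824
      = 0.1108368 + 0.1015968 = 0.2124336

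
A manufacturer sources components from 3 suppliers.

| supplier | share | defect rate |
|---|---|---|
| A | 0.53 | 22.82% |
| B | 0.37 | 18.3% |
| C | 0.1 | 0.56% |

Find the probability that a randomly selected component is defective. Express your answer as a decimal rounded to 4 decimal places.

0.1892

P(D) = P(D|A)·P(A) + P(D|B)·P(B) + P(D|C)·P(C)
      = 0.2282·0.53 + 0.183·0.37 + 0.0056·0.1
      = 0.120946 + 0.06771 + 0.00056 = 0.189216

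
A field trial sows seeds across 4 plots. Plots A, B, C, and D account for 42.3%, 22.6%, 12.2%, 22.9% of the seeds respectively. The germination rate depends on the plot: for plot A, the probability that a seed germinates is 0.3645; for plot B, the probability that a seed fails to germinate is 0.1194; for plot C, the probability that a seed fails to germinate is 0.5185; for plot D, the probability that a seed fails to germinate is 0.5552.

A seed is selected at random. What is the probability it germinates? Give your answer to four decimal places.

P(G|B) = 1 − 0.1194 = 0.8806.
P(G|C) = 1 − 0.5185 = 0.4815.
P(G|D) = 1 − 0.5552 = 0.4448.
P(G) = P(G|A)·P(A) + P(G|B)·P(B) + P(G|C)·P(C) + P(G|D)·P(D)
      = 0.3645·0.423 + 0.8806·0.226 + 0.4815·0.122 + 0.4448·0.229
      = 0.1541835 + 0.1990156 + 0.058743 + 0.1018592 = 0.5138013

P(G) ≈ 0.5138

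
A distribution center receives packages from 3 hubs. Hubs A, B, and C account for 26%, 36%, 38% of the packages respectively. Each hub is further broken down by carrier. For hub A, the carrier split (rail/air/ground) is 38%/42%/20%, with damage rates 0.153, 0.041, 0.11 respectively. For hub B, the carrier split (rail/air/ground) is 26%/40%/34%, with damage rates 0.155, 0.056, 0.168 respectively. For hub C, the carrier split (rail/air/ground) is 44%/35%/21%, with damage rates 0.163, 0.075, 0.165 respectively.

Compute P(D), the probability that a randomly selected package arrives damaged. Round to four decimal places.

P(D) ≈ 0.1188

P(D|A) = 0.38·0.153 + 0.42·0.041 + 0.2·0.11 = 0.05814 + 0.01722 + 0.022 = 0.09736
P(D|B) = 0.26·0.155 + 0.4·0.056 + 0.34·0.168 = 0.0403 + 0.0224 + 0.05712 = 0.11982
P(D|C) = 0.44·0.163 + 0.35·0.075 + 0.21·0.165 = 0.07172 + 0.02625 + 0.03465 = 0.13262
Then overall,
P(D) = 0.26·0.09736 + 0.36·0.11982 + 0.38·0.13262
      = 0.0253136 + 0.0431352 + 0.0503956 = 0.1188444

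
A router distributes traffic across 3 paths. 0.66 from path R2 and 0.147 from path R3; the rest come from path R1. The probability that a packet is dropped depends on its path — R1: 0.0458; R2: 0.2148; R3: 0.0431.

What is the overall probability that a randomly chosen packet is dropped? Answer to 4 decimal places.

0.1569

P(R1) = 1 − (0.66 + 0.147) = 0.193.
P(L) = P(L|R1)·P(R1) + P(L|R2)·P(R2) + P(L|R3)·P(R3)
      = 0.0458·0.193 + 0.2148·0.66 + 0.0431·0.147
      = 0.0088394 + 0.141768 + 0.0063357 = 0.1569431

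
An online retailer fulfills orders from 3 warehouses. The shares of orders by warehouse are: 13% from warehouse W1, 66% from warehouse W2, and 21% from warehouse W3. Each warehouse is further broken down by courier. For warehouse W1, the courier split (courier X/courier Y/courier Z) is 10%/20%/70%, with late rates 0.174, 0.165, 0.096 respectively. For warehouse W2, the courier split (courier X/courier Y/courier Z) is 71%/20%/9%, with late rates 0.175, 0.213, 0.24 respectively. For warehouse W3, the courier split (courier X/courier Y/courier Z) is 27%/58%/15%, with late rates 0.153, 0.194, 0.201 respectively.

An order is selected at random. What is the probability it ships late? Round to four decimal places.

P(L|W1) = 0.1·0.174 + 0.2·0.165 + 0.7·0.096 = 0.0174 + 0.033 + 0.0672 = 0.1176
P(L|W2) = 0.71·0.175 + 0.2·0.213 + 0.09·0.24 = 0.12425 + 0.0426 + 0.0216 = 0.18845
P(L|W3) = 0.27·0.153 + 0.58·0.194 + 0.15·0.201 = 0.04131 + 0.11252 + 0.03015 = 0.18398
Then overall,
P(L) = 0.13·0.1176 + 0.66·0.18845 + 0.21·0.18398
      = 0.015288 + 0.124377 + 0.0386358 = 0.1783008

P(L) ≈ 0.1783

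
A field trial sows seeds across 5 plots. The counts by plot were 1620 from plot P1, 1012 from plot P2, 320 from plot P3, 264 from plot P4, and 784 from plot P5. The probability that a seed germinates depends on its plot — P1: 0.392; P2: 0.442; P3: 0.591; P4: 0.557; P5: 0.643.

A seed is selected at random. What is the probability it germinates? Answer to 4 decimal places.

Total: 1620 + 1012 + 320 + 264 + 784 = 4000.
P(P1) = 1620/4000 = 0.405. P(P2) = 1012/4000 = 0.253. P(P3) = 320/4000 = 0.08. P(P4) = 264/4000 = 0.066. P(P5) = 784/4000 = 0.196.
P(G) = P(G|P1)·P(P1) + P(G|P2)·P(P2) + P(G|P3)·P(P3) + P(G|P4)·P(P4) + P(G|P5)·P(P5)
      = 0.392·0.405 + 0.442·0.253 + 0.591·0.08 + 0.557·0.066 + 0.643·0.196
      = 0.15876 + 0.111826 + 0.04728 + 0.036762 + 0.126028 = 0.480656

0.4807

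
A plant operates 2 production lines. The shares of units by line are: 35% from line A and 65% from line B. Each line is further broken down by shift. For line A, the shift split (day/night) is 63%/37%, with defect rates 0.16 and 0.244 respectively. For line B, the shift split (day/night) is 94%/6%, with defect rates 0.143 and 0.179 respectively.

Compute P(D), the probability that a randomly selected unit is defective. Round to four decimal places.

0.1612

P(D|A) = 0.63·0.16 + 0.37·0.244 = 0.1008 + 0.09028 = 0.19108
P(D|B) = 0.94·0.143 + 0.06·0.179 = 0.13442 + 0.01074 = 0.14516
By total probability over the outer partition,
P(D) = 0.35·0.19108 + 0.65·0.14516
      = 0.066878 + 0.094354 = 0.161232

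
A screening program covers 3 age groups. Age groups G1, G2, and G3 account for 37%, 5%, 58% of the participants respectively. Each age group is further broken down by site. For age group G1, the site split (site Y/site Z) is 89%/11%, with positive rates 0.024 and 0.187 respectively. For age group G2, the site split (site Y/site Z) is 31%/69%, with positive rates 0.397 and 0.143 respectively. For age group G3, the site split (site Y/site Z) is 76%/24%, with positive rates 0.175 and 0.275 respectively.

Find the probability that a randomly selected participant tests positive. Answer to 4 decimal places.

P(T) ≈ 0.1420

P(T|G1) = 0.89·0.024 + 0.11·0.187 = 0.02136 + 0.02057 = 0.04193
P(T|G2) = 0.31·0.397 + 0.69·0.143 = 0.12307 + 0.09867 = 0.22174
P(T|G3) = 0.76·0.175 + 0.24·0.275 = 0.133 + 0.066 = 0.199
By total probability over the outer partition,
P(T) = 0.37·0.04193 + 0.05·0.22174 + 0.58·0.199
      = 0.0155141 + 0.011087 + 0.11542 = 0.1420211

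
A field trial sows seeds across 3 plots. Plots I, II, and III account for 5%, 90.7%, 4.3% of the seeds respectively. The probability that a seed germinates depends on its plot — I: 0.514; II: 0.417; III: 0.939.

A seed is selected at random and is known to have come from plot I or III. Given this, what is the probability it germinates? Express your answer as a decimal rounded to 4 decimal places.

P(G|S) ≈ 0.7105

Let S = {I, III}.
P(S) = 0.05 + 0.043 = 0.093.
P(G ∩ S) = 0.514·0.05 + 0.939·0.043 = 0.0257 + 0.040377 = 0.066077.
P(G | S) = 0.066077 / 0.093 = 0.710505…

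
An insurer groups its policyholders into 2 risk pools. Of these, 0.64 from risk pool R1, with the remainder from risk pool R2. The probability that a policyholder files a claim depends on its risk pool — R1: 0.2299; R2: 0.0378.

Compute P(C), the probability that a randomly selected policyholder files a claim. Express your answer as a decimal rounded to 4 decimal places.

P(C) ≈ 0.1607

P(R2) = 1 − (0.64) = 0.36.
By the law of total probability,
P(C) = P(C|R1)·P(R1) + P(C|R2)·P(R2)
      = 0.2299·0.64 + 0.0378·0.36
      = 0.147136 + 0.013608 = 0.160744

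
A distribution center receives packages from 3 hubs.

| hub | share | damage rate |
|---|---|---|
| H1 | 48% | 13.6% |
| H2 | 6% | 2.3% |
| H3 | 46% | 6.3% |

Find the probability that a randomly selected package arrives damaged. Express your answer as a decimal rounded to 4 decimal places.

P(D) ≈ 0.0956

P(D) = P(D|H1)·P(H1) + P(D|H2)·P(H2) + P(D|H3)·P(H3)
      = 0.136·0.48 + 0.023·0.06 + 0.063·0.46
      = 0.06528 + 0.00138 + 0.02898 = 0.09564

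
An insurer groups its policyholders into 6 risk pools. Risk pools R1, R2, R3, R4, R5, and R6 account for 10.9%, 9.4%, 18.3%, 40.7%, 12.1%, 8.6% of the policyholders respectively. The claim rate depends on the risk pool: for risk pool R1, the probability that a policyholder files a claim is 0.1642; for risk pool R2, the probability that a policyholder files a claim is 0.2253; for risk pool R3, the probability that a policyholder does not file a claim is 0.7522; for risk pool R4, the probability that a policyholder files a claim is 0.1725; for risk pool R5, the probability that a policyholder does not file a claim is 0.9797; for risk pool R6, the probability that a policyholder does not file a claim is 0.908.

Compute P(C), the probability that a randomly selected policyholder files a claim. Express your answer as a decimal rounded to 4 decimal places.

0.1650

P(C|R3) = 1 − 0.7522 = 0.2478.
P(C|R5) = 1 − 0.9797 = 0.0203.
P(C|R6) = 1 − 0.908 = 0.092.
P(C) = P(C|R1)·P(R1) + P(C|R2)·P(R2) + P(C|R3)·P(R3) + P(C|R4)·P(R4) + P(C|R5)·P(R5) + P(C|R6)·P(R6)
      = 0.1642·0.109 + 0.2253·0.094 + 0.2478·0.183 + 0.1725·0.407 + 0.0203·0.121 + 0.092·0.086
      = 0.0178978 + 0.0211782 + 0.0453474 + 0.0702075 + 0.0024563 + 0.007912 = 0.1649992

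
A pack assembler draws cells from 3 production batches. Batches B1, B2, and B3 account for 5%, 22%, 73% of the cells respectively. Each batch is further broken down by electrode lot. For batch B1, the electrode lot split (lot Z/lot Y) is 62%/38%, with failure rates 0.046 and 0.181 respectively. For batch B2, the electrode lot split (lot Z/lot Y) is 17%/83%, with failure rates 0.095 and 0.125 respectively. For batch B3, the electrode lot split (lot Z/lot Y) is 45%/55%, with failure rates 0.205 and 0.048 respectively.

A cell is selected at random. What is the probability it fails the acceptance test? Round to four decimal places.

P(F) ≈ 0.1179

P(F|B1) = 0.62·0.046 + 0.38·0.181 = 0.02852 + 0.06878 = 0.0973
P(F|B2) = 0.17·0.095 + 0.83·0.125 = 0.01615 + 0.10375 = 0.1199
P(F|B3) = 0.45·0.205 + 0.55·0.048 = 0.09225 + 0.0264 = 0.11865
By total probability over the outer partition,
P(F) = 0.05·0.0973 + 0.22·0.1199 + 0.73·0.11865
      = 0.004865 + 0.026378 + 0.0866145 = 0.1178575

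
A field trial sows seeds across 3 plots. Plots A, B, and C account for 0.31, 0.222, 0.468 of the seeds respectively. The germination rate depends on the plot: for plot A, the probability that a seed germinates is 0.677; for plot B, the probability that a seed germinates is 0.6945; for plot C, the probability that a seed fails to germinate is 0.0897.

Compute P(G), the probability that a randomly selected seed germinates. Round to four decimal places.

P(G) ≈ 0.7901

P(G|C) = 1 − 0.0897 = 0.9103.
P(G) = P(G|A)·P(A) + P(G|B)·P(B) + P(G|C)·P(C)
      = 0.677·0.31 + 0.6945·0.222 + 0.9103·0.468
      = 0.20987 + 0.154179 + 0.4260204 = 0.7900694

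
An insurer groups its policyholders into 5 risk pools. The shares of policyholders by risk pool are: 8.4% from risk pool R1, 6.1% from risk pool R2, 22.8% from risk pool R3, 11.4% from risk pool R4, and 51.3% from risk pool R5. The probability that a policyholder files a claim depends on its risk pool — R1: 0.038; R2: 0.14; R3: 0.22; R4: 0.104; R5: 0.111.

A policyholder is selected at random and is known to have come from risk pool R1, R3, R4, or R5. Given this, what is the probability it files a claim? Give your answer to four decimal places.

Let S = {R1, R3, R4, R5}.
P(S) = 0.084 + 0.228 + 0.114 + 0.513 = 0.939.
P(C ∩ S) = 0.038·0.084 + 0.22·0.228 + 0.104·0.114 + 0.111·0.513 = 0.003192 + 0.05016 + 0.011856 + 0.056943 = 0.122151.
P(C | S) = 0.122151 / 0.939 = 0.130086…

P(C|S) ≈ 0.1301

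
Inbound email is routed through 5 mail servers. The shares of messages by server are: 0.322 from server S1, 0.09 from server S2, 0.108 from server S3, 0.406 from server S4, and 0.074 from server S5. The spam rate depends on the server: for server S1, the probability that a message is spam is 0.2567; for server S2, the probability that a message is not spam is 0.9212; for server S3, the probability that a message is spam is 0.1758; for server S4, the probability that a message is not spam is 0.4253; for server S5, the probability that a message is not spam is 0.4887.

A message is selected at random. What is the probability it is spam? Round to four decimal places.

0.3799

P(S|S2) = 1 − 0.9212 = 0.0788.
P(S|S4) = 1 − 0.4253 = 0.5747.
P(S|S5) = 1 − 0.4887 = 0.5113.
By the law of total probability,
P(S) = P(S|S1)·P(S1) + P(S|S2)·P(S2) + P(S|S3)·P(S3) + P(S|S4)·P(S4) + P(S|S5)·P(S5)
      = 0.2567·0.322 + 0.0788·0.09 + 0.1758·0.108 + 0.5747·0.406 + 0.5113·0.074
      = 0.0826574 + 0.007092 + 0.0189864 + 0.2333282 + 0.0378362 = 0.3799002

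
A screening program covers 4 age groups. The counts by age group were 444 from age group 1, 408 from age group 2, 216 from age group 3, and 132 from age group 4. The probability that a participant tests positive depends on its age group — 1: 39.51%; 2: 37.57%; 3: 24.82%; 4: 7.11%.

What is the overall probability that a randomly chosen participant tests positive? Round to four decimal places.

0.3264

Total: 444 + 408 + 216 + 132 = 1200.
P(1) = 444/1200 = 0.37. P(2) = 408/1200 = 0.34. P(3) = 216/1200 = 0.18. P(4) = 132/1200 = 0.11.
P(T) = P(T|1)·P(1) + P(T|2)·P(2) + P(T|3)·P(3) + P(T|4)·P(4)
      = 0.3951·0.37 + 0.3757·0.34 + 0.2482·0.18 + 0.0711·0.11
      = 0.146187 + 0.127738 + 0.044676 + 0.007821 = 0.326422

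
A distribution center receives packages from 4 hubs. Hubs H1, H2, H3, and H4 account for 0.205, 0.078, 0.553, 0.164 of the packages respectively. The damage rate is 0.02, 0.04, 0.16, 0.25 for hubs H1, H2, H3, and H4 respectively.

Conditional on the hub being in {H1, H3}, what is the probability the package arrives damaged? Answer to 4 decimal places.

P(D|S) ≈ 0.1221

Let S = {H1, H3}.
P(S) = 0.205 + 0.553 = 0.758.
P(D ∩ S) = 0.02·0.205 + 0.16·0.553 = 0.0041 + 0.08848 = 0.09258.
P(D | S) = 0.09258 / 0.758 = 0.122137…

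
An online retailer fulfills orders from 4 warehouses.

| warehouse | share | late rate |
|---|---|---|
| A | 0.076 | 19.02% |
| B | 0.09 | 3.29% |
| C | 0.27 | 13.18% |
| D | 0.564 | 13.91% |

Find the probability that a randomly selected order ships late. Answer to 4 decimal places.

P(L) = P(L|A)·P(A) + P(L|B)·P(B) + P(L|C)·P(C) + P(L|D)·P(D)
      = 0.1902·0.076 + 0.0329·0.09 + 0.1318·0.27 + 0.1391·0.564
      = 0.0144552 + 0.002961 + 0.035586 + 0.0784524 = 0.1314546

P(L) ≈ 0.1315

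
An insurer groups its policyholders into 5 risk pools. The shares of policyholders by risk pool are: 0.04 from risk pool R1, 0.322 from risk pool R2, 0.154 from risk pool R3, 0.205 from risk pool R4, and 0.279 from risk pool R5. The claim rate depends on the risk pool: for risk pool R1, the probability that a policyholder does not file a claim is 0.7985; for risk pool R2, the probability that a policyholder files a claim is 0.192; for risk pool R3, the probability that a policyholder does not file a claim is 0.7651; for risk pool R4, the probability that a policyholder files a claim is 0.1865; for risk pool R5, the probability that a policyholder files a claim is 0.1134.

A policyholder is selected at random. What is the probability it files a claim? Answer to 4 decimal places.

0.1759

P(C|R1) = 1 − 0.7985 = 0.2015.
P(C|R3) = 1 − 0.7651 = 0.2349.
P(C) = P(C|R1)·P(R1) + P(C|R2)·P(R2) + P(C|R3)·P(R3) + P(C|R4)·P(R4) + P(C|R5)·P(R5)
      = 0.2015·0.04 + 0.192·0.322 + 0.2349·0.154 + 0.1865·0.205 + 0.1134·0.279
      = 0.00806 + 0.061824 + 0.0361746 + 0.0382325 + 0.0316386 = 0.1759297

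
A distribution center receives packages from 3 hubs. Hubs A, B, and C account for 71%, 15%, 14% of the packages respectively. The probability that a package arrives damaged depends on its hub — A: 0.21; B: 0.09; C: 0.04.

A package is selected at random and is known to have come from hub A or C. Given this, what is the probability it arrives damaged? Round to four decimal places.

Let S = {A, C}.
P(S) = 0.71 + 0.14 = 0.85.
P(D ∩ S) = 0.21·0.71 + 0.04·0.14 = 0.1491 + 0.0056 = 0.1547.
P(D | S) = 0.1547 / 0.85 = 0.182000…

P(D|S) ≈ 0.1820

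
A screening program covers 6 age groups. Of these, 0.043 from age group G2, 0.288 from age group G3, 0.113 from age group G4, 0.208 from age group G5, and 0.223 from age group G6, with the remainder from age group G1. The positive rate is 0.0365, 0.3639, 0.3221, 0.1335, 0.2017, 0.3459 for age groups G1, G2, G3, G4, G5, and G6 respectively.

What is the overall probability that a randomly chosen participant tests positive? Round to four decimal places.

P(T) ≈ 0.2471

P(G1) = 1 − (0.043 + 0.288 + 0.113 + 0.208 + 0.223) = 0.125.
P(T) = P(T|G1)·P(G1) + P(T|G2)·P(G2) + P(T|G3)·P(G3) + P(T|G4)·P(G4) + P(T|G5)·P(G5) + P(T|G6)·P(G6)
      = 0.0365·0.125 + 0.3639·0.043 + 0.3221·0.288 + 0.1335·0.113 + 0.2017·0.208 + 0.3459·0.223
      = 0.0045625 + 0.0156477 + 0.0927648 + 0.0150855 + 0.0419536 + 0.0771357 = 0.2471498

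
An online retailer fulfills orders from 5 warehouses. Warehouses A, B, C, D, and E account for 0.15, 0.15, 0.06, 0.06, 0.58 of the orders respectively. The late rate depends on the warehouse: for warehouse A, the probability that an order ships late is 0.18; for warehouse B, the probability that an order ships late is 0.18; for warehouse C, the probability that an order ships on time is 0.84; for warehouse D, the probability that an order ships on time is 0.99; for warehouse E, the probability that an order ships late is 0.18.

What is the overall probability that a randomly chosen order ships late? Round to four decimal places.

P(L|C) = 1 − 0.84 = 0.16.
P(L|D) = 1 − 0.99 = 0.01.
By the law of total probability,
P(L) = P(L|A)·P(A) + P(L|B)·P(B) + P(L|C)·P(C) + P(L|D)·P(D) + P(L|E)·P(E)
      = 0.18·0.15 + 0.18·0.15 + 0.16·0.06 + 0.01·0.06 + 0.18·0.58
      = 0.027 + 0.027 + 0.0096 + 0.0006 + 0.1044 = 0.1686

P(L) ≈ 0.1686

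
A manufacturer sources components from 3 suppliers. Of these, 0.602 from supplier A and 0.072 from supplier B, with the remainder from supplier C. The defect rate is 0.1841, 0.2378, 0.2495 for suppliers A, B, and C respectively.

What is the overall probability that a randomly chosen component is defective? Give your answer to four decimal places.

P(C) = 1 − (0.602 + 0.072) = 0.326.
By the law of total probability,
P(D) = P(D|A)·P(A) + P(D|B)·P(B) + P(D|C)·P(C)
      = 0.1841·0.602 + 0.2378·0.072 + 0.2495·0.326
      = 0.1108282 + 0.0171216 + 0.081337 = 0.2092868

0.2093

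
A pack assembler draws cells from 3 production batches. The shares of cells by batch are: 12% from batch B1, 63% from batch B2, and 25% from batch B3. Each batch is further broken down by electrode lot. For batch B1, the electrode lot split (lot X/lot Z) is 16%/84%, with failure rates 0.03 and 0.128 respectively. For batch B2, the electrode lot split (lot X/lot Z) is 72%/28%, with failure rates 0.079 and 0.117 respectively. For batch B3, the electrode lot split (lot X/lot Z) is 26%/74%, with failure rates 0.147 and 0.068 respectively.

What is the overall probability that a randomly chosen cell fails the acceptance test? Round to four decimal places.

P(F) ≈ 0.0921

P(F|B1) = 0.16·0.03 + 0.84·0.128 = 0.0048 + 0.10752 = 0.11232
P(F|B2) = 0.72·0.079 + 0.28·0.117 = 0.05688 + 0.03276 = 0.08964
P(F|B3) = 0.26·0.147 + 0.74·0.068 = 0.03822 + 0.05032 = 0.08854
By total probability over the outer partition,
P(F) = 0.12·0.11232 + 0.63·0.08964 + 0.25·0.08854
      = 0.0134784 + 0.0564732 + 0.022135 = 0.0920866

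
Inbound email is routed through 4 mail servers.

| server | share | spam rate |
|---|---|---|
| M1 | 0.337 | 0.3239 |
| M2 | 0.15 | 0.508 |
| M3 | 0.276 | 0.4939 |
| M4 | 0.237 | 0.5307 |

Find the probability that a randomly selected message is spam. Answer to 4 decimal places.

0.4474

P(S) = P(S|M1)·P(M1) + P(S|M2)·P(M2) + P(S|M3)·P(M3) + P(S|M4)·P(M4)
      = 0.3239·0.337 + 0.508·0.15 + 0.4939·0.276 + 0.5307·0.237
      = 0.1091543 + 0.0762 + 0.1363164 + 0.1257759 = 0.4474466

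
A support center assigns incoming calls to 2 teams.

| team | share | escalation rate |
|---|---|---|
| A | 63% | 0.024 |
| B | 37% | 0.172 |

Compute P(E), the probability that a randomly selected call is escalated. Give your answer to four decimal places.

0.0788

P(E) = P(E|A)·P(A) + P(E|B)·P(B)
      = 0.024·0.63 + 0.172·0.37
      = 0.01512 + 0.06364 = 0.07876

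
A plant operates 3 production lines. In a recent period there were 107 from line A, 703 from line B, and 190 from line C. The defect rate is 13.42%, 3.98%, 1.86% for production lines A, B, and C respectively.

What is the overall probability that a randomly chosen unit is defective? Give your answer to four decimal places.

0.0459

Total: 107 + 703 + 190 = 1000.
P(A) = 107/1000 = 0.107. P(B) = 703/1000 = 0.703. P(C) = 190/1000 = 0.19.
P(D) = P(D|A)·P(A) + P(D|B)·P(B) + P(D|C)·P(C)
      = 0.1342·0.107 + 0.0398·0.703 + 0.0186·0.19
      = 0.0143594 + 0.0279794 + 0.003534 = 0.0458728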